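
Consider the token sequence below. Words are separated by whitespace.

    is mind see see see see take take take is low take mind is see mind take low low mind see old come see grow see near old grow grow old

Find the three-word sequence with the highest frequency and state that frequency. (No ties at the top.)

"see see see", 2 times

Trigram frequencies (highest first):
  see see see: 2
  is mind see: 1
  mind see see: 1
  see see take: 1
  see take take: 1
  take take take: 1
  … (22 more, each ≤ 1)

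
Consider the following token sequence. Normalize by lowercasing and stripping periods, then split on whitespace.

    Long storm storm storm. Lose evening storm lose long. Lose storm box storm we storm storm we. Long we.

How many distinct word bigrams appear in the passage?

14

19 tokens → 18 bigram windows in total.
Repeated bigrams (each contributes count−1 duplicates):
  storm storm: 3
  storm lose: 2
  storm we: 2
4 duplicate windows → 18 − 4 = 14 distinct.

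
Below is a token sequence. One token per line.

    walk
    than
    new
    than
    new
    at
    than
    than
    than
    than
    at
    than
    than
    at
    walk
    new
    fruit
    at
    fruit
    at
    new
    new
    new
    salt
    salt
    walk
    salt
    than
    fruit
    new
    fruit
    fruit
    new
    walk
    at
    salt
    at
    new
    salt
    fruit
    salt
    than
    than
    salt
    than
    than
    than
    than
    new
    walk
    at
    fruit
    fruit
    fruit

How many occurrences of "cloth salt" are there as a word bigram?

Scanning the 53 overlapping bigram windows for "cloth salt":
  (none found)

0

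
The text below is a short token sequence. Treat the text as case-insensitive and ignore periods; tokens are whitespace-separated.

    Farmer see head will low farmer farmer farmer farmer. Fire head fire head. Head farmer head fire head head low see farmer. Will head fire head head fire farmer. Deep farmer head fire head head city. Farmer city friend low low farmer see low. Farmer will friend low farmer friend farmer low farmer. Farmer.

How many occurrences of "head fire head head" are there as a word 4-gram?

4

Scanning the 51 overlapping 4-gram windows for "head fire head head":
  position 11–14: head fire head head
  position 16–19: head fire head head
  position 24–27: head fire head head
  position 32–35: head fire head head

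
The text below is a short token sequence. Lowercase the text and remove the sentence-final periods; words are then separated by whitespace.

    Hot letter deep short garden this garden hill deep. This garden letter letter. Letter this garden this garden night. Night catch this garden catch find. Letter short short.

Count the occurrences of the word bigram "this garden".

5

Scanning the 27 overlapping bigram windows for "this garden":
  position 6–7: this garden
  position 10–11: this garden
  position 15–16: this garden
  position 17–18: this garden
  position 22–23: this garden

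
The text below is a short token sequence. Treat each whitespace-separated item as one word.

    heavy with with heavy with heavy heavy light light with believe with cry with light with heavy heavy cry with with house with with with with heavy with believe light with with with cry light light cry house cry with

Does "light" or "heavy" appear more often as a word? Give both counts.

"heavy" (7 vs 6)

"light": 6 occurrences
"heavy": 7 occurrences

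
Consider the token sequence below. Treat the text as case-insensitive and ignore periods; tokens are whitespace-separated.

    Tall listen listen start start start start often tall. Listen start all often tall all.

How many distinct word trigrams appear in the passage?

15 tokens → 13 trigram windows in total.
Repeated trigrams (each contributes count−1 duplicates):
  start start start: 2
1 duplicate windows → 13 − 1 = 12 distinct.

12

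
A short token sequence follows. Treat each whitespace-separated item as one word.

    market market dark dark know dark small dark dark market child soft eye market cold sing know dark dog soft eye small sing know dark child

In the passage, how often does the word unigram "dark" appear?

7

Scanning the 26 tokens for "dark":
  position 3: dark
  position 4: dark
  position 6: dark
  position 8: dark
  position 9: dark
  position 18: dark
  position 25: dark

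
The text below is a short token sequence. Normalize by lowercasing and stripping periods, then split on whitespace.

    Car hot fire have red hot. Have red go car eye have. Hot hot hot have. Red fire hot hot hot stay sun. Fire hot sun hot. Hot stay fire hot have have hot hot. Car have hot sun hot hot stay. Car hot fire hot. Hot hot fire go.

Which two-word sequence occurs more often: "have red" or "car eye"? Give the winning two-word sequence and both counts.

"have red" (3 vs 1)

"have red": 3 occurrences
"car eye": 1 occurrence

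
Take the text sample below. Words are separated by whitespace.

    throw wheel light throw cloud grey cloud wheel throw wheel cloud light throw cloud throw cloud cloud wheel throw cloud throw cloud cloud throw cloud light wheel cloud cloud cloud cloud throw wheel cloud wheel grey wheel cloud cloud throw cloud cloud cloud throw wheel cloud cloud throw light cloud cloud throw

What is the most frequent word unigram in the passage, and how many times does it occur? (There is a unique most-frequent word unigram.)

"cloud", 24 times

Unigram frequencies (highest first):
  cloud: 24
  throw: 13
  wheel: 9
  light: 4
  grey: 2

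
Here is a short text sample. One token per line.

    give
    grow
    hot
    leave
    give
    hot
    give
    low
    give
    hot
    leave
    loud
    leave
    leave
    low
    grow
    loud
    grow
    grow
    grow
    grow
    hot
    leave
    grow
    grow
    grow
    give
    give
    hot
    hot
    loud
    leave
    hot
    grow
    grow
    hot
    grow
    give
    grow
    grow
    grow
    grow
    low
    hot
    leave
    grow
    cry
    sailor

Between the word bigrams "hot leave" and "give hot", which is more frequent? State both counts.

"hot leave" (4 vs 3)

"hot leave": 4 occurrences
"give hot": 3 occurrences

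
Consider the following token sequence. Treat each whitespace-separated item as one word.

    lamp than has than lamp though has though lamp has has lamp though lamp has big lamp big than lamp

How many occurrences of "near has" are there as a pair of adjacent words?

Scanning the 19 overlapping bigram windows for "near has":
  (none found)

0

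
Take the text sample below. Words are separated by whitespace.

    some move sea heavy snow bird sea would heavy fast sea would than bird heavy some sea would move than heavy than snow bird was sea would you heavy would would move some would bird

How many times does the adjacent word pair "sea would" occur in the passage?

4

Scanning the 34 overlapping bigram windows for "sea would":
  position 7–8: sea would
  position 11–12: sea would
  position 17–18: sea would
  position 26–27: sea would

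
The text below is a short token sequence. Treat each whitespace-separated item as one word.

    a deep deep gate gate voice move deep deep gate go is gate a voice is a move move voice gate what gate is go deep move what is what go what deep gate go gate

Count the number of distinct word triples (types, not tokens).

32

36 tokens → 34 trigram windows in total.
Repeated trigrams (each contributes count−1 duplicates):
  deep deep gate: 2
  deep gate go: 2
2 duplicate windows → 34 − 2 = 32 distinct.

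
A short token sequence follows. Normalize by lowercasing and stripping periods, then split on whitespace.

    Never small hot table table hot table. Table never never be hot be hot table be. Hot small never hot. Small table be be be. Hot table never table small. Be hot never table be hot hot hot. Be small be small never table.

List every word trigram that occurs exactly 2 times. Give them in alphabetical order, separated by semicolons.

Trigram counts meeting the condition (exactly 2 times):
  be hot table: 2
  hot table table: 2
  table be hot: 2

be hot table; hot table table; table be hot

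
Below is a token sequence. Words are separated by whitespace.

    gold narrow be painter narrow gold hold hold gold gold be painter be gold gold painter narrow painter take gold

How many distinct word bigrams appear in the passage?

16

20 tokens → 19 bigram windows in total.
Repeated bigrams (each contributes count−1 duplicates):
  be painter: 2
  gold gold: 2
  painter narrow: 2
3 duplicate windows → 19 − 3 = 16 distinct.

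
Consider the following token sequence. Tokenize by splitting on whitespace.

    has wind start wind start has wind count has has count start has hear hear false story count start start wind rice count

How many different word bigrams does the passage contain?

23 tokens → 22 bigram windows in total.
Repeated bigrams (each contributes count−1 duplicates):
  count start: 2
  has wind: 2
  start has: 2
  start wind: 2
  wind start: 2
5 duplicate windows → 22 − 5 = 17 distinct.

17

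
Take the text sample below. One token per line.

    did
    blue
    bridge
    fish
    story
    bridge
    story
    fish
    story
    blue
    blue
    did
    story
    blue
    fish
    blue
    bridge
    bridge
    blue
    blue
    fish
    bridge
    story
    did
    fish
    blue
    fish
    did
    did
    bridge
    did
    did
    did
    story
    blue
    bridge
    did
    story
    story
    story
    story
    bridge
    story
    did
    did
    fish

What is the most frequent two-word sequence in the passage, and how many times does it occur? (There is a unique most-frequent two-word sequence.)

Bigram frequencies (highest first):
  did did: 4
  blue bridge: 3
  bridge story: 3
  story blue: 3
  did story: 3
  blue fish: 3
  … (17 more, each ≤ 3)

"did did", 4 times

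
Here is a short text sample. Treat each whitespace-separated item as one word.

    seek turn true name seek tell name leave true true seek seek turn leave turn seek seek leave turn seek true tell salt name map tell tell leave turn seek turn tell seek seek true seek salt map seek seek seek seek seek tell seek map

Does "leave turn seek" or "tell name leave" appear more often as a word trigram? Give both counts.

"leave turn seek" (3 vs 1)

"leave turn seek": 3 occurrences
"tell name leave": 1 occurrence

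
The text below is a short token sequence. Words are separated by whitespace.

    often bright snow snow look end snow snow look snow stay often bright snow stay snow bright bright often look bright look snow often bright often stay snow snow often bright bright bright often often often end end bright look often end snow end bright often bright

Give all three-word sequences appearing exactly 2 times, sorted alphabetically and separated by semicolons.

bright bright often; often bright snow; snow often bright; snow snow look

Trigram counts meeting the condition (exactly 2 times):
  bright bright often: 2
  often bright snow: 2
  snow often bright: 2
  snow snow look: 2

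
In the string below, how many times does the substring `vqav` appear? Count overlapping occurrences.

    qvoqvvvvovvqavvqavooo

Sliding a length-4 window over the 21 characters (18 positions):
  position 11–14: vqav
  position 15–18: vqav

2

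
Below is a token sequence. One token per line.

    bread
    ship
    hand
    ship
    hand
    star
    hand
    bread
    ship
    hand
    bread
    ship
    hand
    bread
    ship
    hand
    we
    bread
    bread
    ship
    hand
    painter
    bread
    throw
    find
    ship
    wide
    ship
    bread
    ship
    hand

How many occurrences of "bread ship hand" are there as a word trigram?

Scanning the 29 overlapping trigram windows for "bread ship hand":
  position 1–3: bread ship hand
  position 8–10: bread ship hand
  position 11–13: bread ship hand
  position 14–16: bread ship hand
  position 19–21: bread ship hand
  position 29–31: bread ship hand

6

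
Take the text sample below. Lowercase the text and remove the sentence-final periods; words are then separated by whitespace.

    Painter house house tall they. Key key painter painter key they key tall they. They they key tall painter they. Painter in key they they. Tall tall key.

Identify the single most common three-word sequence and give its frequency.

"they key tall", 2 times

Trigram frequencies (highest first):
  they key tall: 2
  painter house house: 1
  house house tall: 1
  house tall they: 1
  tall they key: 1
  they key key: 1
  … (19 more, each ≤ 1)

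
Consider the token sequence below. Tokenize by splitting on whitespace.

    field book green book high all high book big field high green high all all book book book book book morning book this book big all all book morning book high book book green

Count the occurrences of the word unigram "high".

Scanning the 34 tokens for "high":
  position 5: high
  position 7: high
  position 11: high
  position 13: high
  position 31: high

5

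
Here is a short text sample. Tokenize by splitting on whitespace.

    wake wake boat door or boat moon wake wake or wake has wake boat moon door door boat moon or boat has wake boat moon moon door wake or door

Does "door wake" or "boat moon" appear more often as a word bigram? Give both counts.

"boat moon" (4 vs 1)

"door wake": 1 occurrence
"boat moon": 4 occurrences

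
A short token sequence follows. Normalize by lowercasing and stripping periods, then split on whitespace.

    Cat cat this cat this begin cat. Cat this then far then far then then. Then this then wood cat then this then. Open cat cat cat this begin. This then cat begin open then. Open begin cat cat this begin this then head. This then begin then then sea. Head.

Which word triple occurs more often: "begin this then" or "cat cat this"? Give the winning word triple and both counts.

"cat cat this" (4 vs 2)

"begin this then": 2 occurrences
"cat cat this": 4 occurrences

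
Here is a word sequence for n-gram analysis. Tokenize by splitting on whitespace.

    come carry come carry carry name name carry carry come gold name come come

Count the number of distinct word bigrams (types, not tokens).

10

14 tokens → 13 bigram windows in total.
Repeated bigrams (each contributes count−1 duplicates):
  carry carry: 2
  carry come: 2
  come carry: 2
3 duplicate windows → 13 − 3 = 10 distinct.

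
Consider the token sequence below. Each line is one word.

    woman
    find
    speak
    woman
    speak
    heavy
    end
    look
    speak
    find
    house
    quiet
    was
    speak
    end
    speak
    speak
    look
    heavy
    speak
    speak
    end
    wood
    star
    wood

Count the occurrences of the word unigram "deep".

0

Scanning the 25 tokens for "deep":
  (none found)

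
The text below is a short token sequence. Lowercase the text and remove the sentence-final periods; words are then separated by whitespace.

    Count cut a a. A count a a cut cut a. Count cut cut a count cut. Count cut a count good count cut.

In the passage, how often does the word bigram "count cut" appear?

5

Scanning the 23 overlapping bigram windows for "count cut":
  position 1–2: count cut
  position 12–13: count cut
  position 16–17: count cut
  position 18–19: count cut
  position 23–24: count cut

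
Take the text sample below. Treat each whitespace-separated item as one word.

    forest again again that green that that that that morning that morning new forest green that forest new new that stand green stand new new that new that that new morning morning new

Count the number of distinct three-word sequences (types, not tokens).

29

33 tokens → 31 trigram windows in total.
Repeated trigrams (each contributes count−1 duplicates):
  new new that: 2
  that that that: 2
2 duplicate windows → 31 − 2 = 29 distinct.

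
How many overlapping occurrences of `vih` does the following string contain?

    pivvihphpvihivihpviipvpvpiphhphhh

Sliding a length-3 window over the 33 characters (31 positions):
  position 4–6: vih
  position 10–12: vih
  position 14–16: vih

3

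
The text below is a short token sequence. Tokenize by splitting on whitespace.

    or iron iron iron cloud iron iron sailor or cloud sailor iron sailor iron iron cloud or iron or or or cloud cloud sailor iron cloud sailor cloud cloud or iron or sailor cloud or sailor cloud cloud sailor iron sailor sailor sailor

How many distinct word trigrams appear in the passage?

32

43 tokens → 41 trigram windows in total.
Repeated trigrams (each contributes count−1 duplicates):
  cloud sailor iron: 3
  cloud cloud sailor: 2
  cloud or iron: 2
  iron iron cloud: 2
  or iron or: 2
  or sailor cloud: 2
  sailor cloud cloud: 2
  sailor iron sailor: 2
9 duplicate windows → 41 − 9 = 32 distinct.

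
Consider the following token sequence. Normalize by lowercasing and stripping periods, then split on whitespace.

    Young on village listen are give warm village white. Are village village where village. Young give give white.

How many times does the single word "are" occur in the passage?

2

Scanning the 18 tokens for "are":
  position 5: are
  position 10: are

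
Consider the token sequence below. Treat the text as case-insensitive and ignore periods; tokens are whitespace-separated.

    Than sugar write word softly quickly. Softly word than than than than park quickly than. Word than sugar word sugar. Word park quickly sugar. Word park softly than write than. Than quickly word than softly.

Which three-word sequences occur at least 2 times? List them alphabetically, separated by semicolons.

Trigram counts meeting the condition (at least 2 times):
  sugar word park: 2
  than than than: 2

sugar word park; than than than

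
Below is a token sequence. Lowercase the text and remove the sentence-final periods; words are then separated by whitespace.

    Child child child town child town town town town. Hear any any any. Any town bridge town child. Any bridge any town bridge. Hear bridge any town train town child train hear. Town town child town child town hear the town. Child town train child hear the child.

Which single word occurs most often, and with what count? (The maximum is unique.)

Unigram frequencies (highest first):
  town: 16
  child: 11
  any: 7
  hear: 5
  bridge: 4
  train: 3
  … (1 more, each ≤ 2)

"town", 16 times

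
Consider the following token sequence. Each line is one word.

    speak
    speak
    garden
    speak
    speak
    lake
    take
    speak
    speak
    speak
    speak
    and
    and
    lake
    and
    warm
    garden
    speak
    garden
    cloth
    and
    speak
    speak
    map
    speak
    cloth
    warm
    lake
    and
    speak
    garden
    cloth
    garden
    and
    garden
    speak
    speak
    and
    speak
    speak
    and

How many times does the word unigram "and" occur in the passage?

Scanning the 41 tokens for "and":
  position 12: and
  position 13: and
  position 15: and
  position 21: and
  position 29: and
  position 34: and
  position 38: and
  position 41: and

8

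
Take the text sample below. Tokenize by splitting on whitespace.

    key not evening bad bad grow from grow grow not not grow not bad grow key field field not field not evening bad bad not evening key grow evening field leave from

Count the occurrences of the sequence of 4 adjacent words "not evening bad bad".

2

Scanning the 29 overlapping 4-gram windows for "not evening bad bad":
  position 2–5: not evening bad bad
  position 21–24: not evening bad bad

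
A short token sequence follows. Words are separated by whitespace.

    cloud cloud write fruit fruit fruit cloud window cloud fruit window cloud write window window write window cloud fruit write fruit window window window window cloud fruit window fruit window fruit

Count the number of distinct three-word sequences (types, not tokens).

31 tokens → 29 trigram windows in total.
Repeated trigrams (each contributes count−1 duplicates):
  window cloud fruit: 3
  cloud fruit window: 2
  fruit window fruit: 2
  window window window: 2
5 duplicate windows → 29 − 5 = 24 distinct.

24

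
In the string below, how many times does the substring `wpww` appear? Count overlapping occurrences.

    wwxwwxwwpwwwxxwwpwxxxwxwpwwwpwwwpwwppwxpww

4

Sliding a length-4 window over the 42 characters (39 positions):
  position 8–11: wpww
  position 24–27: wpww
  position 28–31: wpww
  position 32–35: wpww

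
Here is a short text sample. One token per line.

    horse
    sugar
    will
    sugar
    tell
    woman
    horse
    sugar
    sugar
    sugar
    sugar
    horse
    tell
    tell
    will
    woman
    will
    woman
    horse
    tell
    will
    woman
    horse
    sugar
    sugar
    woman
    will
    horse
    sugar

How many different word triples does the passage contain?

29 tokens → 27 trigram windows in total.
Repeated trigrams (each contributes count−1 duplicates):
  horse sugar sugar: 2
  sugar sugar sugar: 2
  tell will woman: 2
  will woman horse: 2
  woman horse sugar: 2
5 duplicate windows → 27 − 5 = 22 distinct.

22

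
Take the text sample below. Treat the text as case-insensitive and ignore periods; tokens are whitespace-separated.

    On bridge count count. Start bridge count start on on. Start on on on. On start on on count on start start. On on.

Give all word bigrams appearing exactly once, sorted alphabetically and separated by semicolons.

Bigram counts meeting the condition (exactly once):
  count count: 1
  count on: 1
  on bridge: 1
  on count: 1
  start bridge: 1
  start start: 1

count count; count on; on bridge; on count; start bridge; start start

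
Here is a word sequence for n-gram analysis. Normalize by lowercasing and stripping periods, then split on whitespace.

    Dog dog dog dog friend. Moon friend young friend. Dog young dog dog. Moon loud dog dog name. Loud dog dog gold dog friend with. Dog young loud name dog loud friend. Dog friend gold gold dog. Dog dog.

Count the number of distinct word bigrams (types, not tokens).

39 tokens → 38 bigram windows in total.
Repeated bigrams (each contributes count−1 duplicates):
  dog dog: 8
  dog friend: 3
  dog young: 2
  friend dog: 2
  gold dog: 2
  loud dog: 2
13 duplicate windows → 38 − 13 = 25 distinct.

25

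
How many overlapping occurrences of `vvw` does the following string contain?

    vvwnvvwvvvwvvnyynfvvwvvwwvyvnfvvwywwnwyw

Sliding a length-3 window over the 40 characters (38 positions):
  position 1–3: vvw
  position 5–7: vvw
  position 9–11: vvw
  position 19–21: vvw
  position 22–24: vvw
  position 31–33: vvw

6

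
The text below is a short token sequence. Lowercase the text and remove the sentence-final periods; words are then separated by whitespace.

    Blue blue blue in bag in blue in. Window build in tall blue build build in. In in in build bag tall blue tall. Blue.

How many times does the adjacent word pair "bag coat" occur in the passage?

Scanning the 24 overlapping bigram windows for "bag coat":
  (none found)

0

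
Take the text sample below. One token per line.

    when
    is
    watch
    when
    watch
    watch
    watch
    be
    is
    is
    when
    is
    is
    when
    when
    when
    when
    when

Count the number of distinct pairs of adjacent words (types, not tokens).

18 tokens → 17 bigram windows in total.
Repeated bigrams (each contributes count−1 duplicates):
  when when: 4
  is is: 2
  is when: 2
  watch watch: 2
  when is: 2
7 duplicate windows → 17 − 7 = 10 distinct.

10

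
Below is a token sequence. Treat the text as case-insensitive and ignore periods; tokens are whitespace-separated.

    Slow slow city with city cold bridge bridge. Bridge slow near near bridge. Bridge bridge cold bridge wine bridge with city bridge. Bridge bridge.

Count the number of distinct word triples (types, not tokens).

20

24 tokens → 22 trigram windows in total.
Repeated trigrams (each contributes count−1 duplicates):
  bridge bridge bridge: 3
2 duplicate windows → 22 − 2 = 20 distinct.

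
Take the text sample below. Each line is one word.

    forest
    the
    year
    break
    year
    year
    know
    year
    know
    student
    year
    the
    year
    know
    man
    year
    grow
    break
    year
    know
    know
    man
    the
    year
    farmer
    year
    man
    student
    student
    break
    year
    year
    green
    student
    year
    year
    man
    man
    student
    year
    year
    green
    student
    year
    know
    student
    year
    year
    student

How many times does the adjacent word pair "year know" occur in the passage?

Scanning the 48 overlapping bigram windows for "year know":
  position 6–7: year know
  position 8–9: year know
  position 13–14: year know
  position 19–20: year know
  position 44–45: year know

5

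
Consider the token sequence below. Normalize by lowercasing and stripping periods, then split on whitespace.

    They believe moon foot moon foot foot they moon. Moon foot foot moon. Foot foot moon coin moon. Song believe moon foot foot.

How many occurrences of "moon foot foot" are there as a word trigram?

4

Scanning the 21 overlapping trigram windows for "moon foot foot":
  position 5–7: moon foot foot
  position 10–12: moon foot foot
  position 13–15: moon foot foot
  position 21–23: moon foot foot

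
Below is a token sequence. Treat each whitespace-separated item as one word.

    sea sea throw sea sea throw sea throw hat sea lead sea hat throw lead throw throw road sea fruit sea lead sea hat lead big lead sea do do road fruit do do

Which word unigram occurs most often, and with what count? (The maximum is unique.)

Unigram frequencies (highest first):
  sea: 11
  throw: 6
  lead: 5
  do: 4
  hat: 3
  road: 2
  … (2 more, each ≤ 2)

"sea", 11 times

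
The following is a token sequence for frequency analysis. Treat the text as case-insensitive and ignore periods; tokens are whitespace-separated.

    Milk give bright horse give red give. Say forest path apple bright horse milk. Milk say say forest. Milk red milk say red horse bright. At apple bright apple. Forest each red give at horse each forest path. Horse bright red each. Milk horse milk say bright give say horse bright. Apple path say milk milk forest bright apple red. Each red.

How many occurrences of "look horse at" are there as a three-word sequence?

Scanning the 60 overlapping trigram windows for "look horse at":
  (none found)

0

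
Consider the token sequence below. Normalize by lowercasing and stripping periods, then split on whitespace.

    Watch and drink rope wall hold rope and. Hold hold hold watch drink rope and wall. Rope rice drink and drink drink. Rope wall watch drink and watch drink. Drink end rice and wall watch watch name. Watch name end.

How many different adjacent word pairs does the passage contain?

40 tokens → 39 bigram windows in total.
Repeated bigrams (each contributes count−1 duplicates):
  drink rope: 3
  watch drink: 3
  and drink: 2
  and wall: 2
  drink and: 2
  drink drink: 2
  hold hold: 2
  rope and: 2
  … (3 more repeated)
13 duplicate windows → 39 − 13 = 26 distinct.

26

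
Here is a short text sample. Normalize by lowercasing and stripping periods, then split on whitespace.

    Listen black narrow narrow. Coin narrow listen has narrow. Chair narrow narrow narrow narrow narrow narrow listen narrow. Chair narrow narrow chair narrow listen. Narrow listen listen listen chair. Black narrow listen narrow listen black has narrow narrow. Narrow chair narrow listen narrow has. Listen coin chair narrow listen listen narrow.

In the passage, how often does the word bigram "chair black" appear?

Scanning the 50 overlapping bigram windows for "chair black":
  position 29–30: chair black

1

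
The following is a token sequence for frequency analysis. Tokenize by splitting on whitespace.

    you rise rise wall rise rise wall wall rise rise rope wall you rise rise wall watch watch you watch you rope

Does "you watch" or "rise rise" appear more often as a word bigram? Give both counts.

"you watch": 1 occurrence
"rise rise": 4 occurrences

"rise rise" (4 vs 1)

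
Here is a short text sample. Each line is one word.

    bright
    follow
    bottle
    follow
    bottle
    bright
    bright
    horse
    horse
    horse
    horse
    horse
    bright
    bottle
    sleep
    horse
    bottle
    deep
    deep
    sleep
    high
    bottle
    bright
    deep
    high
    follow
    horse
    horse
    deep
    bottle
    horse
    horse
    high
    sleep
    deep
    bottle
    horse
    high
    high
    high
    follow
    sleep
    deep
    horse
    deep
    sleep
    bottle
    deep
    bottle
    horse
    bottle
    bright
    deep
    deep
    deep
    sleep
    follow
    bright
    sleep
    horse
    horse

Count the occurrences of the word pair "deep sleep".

Scanning the 60 overlapping bigram windows for "deep sleep":
  position 19–20: deep sleep
  position 45–46: deep sleep
  position 55–56: deep sleep

3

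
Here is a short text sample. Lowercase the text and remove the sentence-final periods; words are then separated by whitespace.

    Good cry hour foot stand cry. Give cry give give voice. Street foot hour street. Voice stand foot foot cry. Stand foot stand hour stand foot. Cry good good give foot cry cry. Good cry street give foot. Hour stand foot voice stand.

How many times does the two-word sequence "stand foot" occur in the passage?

4

Scanning the 42 overlapping bigram windows for "stand foot":
  position 17–18: stand foot
  position 21–22: stand foot
  position 25–26: stand foot
  position 40–41: stand foot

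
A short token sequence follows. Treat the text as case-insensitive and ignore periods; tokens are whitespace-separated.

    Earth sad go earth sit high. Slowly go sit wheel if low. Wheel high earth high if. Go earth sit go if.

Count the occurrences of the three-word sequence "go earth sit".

Scanning the 20 overlapping trigram windows for "go earth sit":
  position 3–5: go earth sit
  position 18–20: go earth sit

2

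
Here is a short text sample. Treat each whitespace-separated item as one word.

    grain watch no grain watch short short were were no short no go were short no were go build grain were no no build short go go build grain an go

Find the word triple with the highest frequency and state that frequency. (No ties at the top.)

"go build grain", 2 times

Trigram frequencies (highest first):
  go build grain: 2
  grain watch no: 1
  watch no grain: 1
  no grain watch: 1
  grain watch short: 1
  watch short short: 1
  … (22 more, each ≤ 1)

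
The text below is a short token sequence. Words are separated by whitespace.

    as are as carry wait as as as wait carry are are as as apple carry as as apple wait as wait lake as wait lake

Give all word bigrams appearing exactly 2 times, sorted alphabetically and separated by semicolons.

are as; as apple; wait as; wait lake

Bigram counts meeting the condition (exactly 2 times):
  are as: 2
  as apple: 2
  wait as: 2
  wait lake: 2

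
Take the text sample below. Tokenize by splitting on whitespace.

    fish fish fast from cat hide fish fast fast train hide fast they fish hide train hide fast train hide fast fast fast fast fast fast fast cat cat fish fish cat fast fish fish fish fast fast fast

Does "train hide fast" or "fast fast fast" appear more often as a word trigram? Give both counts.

"train hide fast": 3 occurrences
"fast fast fast": 6 occurrences

"fast fast fast" (6 vs 3)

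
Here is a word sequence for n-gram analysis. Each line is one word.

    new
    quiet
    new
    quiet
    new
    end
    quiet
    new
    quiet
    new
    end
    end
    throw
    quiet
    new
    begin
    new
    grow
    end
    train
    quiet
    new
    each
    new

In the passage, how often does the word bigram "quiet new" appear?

6

Scanning the 23 overlapping bigram windows for "quiet new":
  position 2–3: quiet new
  position 4–5: quiet new
  position 7–8: quiet new
  position 9–10: quiet new
  position 14–15: quiet new
  position 21–22: quiet new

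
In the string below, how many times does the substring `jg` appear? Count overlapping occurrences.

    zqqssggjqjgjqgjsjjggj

Sliding a length-2 window over the 21 characters (20 positions):
  position 10–11: jg
  position 18–19: jg

2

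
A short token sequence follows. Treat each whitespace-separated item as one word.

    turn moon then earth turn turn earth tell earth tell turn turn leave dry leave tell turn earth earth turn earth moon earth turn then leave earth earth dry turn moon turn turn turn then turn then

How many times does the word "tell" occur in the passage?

3

Scanning the 37 tokens for "tell":
  position 8: tell
  position 10: tell
  position 16: tell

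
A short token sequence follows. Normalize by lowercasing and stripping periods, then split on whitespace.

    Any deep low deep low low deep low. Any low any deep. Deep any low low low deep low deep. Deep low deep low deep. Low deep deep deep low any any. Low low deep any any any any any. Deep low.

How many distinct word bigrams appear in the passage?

42 tokens → 41 bigram windows in total.
Repeated bigrams (each contributes count−1 duplicates):
  deep low: 9
  low deep: 8
  any any: 5
  deep deep: 4
  low low: 4
  any deep: 3
  any low: 3
  low any: 3
  … (1 more repeated)
32 duplicate windows → 41 − 32 = 9 distinct.

9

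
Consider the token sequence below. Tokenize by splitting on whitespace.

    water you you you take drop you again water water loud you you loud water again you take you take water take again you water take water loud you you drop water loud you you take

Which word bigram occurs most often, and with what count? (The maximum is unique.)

"you you", 5 times

Bigram frequencies (highest first):
  you you: 5
  you take: 4
  water loud: 3
  loud you: 3
  again you: 2
  take water: 2
  … (15 more, each ≤ 2)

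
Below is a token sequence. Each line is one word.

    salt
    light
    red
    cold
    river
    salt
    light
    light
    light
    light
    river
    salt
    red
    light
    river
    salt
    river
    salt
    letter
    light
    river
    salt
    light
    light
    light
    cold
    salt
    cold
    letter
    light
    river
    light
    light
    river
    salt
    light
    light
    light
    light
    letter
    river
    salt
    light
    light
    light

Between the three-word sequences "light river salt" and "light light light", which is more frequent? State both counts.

"light river salt": 4 occurrences
"light light light": 6 occurrences

"light light light" (6 vs 4)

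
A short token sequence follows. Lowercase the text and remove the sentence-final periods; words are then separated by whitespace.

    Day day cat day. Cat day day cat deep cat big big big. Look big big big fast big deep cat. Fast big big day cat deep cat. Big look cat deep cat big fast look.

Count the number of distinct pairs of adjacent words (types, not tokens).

16

36 tokens → 35 bigram windows in total.
Repeated bigrams (each contributes count−1 duplicates):
  big big: 5
  day cat: 4
  deep cat: 4
  cat big: 3
  cat deep: 3
  big fast: 2
  big look: 2
  cat day: 2
  … (2 more repeated)
19 duplicate windows → 35 − 19 = 16 distinct.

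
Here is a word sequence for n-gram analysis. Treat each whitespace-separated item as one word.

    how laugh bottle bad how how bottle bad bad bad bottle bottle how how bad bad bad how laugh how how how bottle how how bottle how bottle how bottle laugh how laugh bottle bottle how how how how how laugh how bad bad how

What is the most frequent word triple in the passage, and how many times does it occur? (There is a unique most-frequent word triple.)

"how how how", 4 times

Trigram frequencies (highest first):
  how how how: 4
  how how bottle: 3
  bottle how how: 3
  how bottle how: 3
  how laugh bottle: 2
  bad bad bad: 2
  … (21 more, each ≤ 2)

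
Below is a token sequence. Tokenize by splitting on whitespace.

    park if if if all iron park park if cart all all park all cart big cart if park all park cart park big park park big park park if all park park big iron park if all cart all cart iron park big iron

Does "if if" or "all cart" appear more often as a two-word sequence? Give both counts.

"if if": 2 occurrences
"all cart": 3 occurrences

"all cart" (3 vs 2)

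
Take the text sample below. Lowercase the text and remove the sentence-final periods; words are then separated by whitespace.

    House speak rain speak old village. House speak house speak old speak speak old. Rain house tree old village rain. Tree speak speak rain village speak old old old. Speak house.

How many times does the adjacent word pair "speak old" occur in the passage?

Scanning the 30 overlapping bigram windows for "speak old":
  position 4–5: speak old
  position 10–11: speak old
  position 13–14: speak old
  position 26–27: speak old

4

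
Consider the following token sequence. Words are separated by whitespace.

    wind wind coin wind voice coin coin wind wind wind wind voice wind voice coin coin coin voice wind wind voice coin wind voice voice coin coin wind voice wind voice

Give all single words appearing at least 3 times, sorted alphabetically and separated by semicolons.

coin; voice; wind

Unigram counts meeting the condition (at least 3 times):
  coin: 9
  voice: 9
  wind: 13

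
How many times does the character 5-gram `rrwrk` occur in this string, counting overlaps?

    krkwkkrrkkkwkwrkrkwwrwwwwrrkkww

0

Sliding a length-5 window over the 31 characters (27 positions):
  (no match at any position)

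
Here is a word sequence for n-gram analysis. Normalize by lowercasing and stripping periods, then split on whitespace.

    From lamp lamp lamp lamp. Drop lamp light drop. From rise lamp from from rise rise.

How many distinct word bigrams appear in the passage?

12

16 tokens → 15 bigram windows in total.
Repeated bigrams (each contributes count−1 duplicates):
  lamp lamp: 3
  from rise: 2
3 duplicate windows → 15 − 3 = 12 distinct.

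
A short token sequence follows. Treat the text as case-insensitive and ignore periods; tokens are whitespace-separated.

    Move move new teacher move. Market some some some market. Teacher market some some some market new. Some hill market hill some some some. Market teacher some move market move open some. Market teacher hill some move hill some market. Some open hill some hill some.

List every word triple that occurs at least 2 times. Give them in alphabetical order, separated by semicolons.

Trigram counts meeting the condition (at least 2 times):
  market some some: 2
  some market teacher: 3
  some some market: 3
  some some some: 3

market some some; some market teacher; some some market; some some some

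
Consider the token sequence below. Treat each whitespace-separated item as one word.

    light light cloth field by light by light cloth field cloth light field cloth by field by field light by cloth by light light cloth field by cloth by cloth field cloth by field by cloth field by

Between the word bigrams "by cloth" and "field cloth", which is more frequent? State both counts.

"by cloth": 4 occurrences
"field cloth": 3 occurrences

"by cloth" (4 vs 3)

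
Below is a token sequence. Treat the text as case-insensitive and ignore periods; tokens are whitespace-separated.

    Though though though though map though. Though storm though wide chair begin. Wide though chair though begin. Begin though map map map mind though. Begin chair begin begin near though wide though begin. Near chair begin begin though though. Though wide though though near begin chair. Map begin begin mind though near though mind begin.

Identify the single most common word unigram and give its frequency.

Unigram frequencies (highest first):
  though: 20
  begin: 13
  map: 5
  chair: 5
  wide: 4
  near: 4
  … (2 more, each ≤ 3)

"though", 20 times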